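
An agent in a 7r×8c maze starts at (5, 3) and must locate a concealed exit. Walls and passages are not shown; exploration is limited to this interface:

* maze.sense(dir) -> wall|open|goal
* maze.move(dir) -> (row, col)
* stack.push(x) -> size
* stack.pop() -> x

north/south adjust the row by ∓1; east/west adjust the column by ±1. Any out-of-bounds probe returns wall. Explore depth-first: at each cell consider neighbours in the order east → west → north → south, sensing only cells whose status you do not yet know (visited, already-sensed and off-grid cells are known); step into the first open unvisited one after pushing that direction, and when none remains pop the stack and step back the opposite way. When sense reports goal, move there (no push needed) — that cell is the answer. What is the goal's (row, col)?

% sense dir=east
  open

% push x=east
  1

% move dir=east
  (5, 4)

% sense dir=east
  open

% push x=east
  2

% move dir=east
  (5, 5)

% sense dir=east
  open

% push x=east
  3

% move dir=east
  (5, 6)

% sense dir=east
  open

% push x=east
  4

% move dir=east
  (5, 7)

% sense dir=north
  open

% push x=north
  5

% move dir=north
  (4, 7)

% sense dir=west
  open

% push x=west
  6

% move dir=west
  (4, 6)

% sense dir=west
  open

% push x=west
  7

% move dir=west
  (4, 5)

% sense dir=west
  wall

% sense dir=north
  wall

% pop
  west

% move dir=east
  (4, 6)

% sense dir=north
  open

% push x=north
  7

% move dir=north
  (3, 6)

% sense dir=east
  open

% push x=east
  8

% move dir=east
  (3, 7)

% sense dir=north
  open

% push x=north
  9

% move dir=north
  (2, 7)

% sense dir=west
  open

% push x=west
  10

% move dir=west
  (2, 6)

% sense dir=west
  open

% push x=west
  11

% move dir=west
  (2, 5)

% sense dir=west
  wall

% sense dir=north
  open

% push x=north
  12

% move dir=north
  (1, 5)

% sense dir=east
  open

% push x=east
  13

% move dir=east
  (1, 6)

% sense dir=east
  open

% push x=east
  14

% move dir=east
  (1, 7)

% sense dir=north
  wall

% pop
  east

% move dir=west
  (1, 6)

% sense dir=north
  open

% push x=north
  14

% move dir=north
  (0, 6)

% sense dir=west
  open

% push x=west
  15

% move dir=west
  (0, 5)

% sense dir=west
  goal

% move dir=west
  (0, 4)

Answer: (0, 4)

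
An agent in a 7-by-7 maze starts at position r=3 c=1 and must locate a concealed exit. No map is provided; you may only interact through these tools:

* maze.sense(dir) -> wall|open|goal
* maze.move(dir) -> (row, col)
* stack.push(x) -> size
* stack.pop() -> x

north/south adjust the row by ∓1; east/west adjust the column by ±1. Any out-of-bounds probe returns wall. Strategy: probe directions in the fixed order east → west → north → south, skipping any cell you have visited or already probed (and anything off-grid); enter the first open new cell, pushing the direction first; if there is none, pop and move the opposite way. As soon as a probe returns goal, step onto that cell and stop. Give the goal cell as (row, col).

! 1. maze.sense(dir=east) == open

! 2. stack.push(x=east) == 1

! 3. maze.move(dir=east) == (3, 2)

! 4. maze.sense(dir=east) == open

! 5. stack.push(x=east) == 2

! 6. maze.move(dir=east) == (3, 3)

! 7. maze.sense(dir=east) == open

! 8. stack.push(x=east) == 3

! 9. maze.move(dir=east) == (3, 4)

! 10. maze.sense(dir=east) == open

! 11. stack.push(x=east) == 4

! 12. maze.move(dir=east) == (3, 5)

! 13. maze.sense(dir=east) == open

! 14. stack.push(x=east) == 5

! 15. maze.move(dir=east) == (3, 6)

! 16. maze.sense(dir=north) == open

! 17. stack.push(x=north) == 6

! 18. maze.move(dir=north) == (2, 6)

! 19. maze.sense(dir=west) == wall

! 20. maze.sense(dir=north) == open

! 21. stack.push(x=north) == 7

! 22. maze.move(dir=north) == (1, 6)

! 23. maze.sense(dir=west) == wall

! 24. maze.sense(dir=north) == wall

! 25. stack.pop() == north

! 26. maze.move(dir=south) == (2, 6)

! 27. stack.pop() == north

! 28. maze.move(dir=south) == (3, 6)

! 29. maze.sense(dir=south) == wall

! 30. stack.pop() == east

! 31. maze.move(dir=west) == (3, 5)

! 32. maze.sense(dir=south) == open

! 33. stack.push(x=south) == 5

! 34. maze.move(dir=south) == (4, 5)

! 35. maze.sense(dir=west) == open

! 36. stack.push(x=west) == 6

! 37. maze.move(dir=west) == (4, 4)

! 38. maze.sense(dir=west) == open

! 39. stack.push(x=west) == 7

! 40. maze.move(dir=west) == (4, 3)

! 41. maze.sense(dir=west) == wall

! 42. maze.sense(dir=south) == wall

! 43. stack.pop() == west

! 44. maze.move(dir=east) == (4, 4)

! 45. maze.sense(dir=south) == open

! 46. stack.push(x=south) == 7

! 47. maze.move(dir=south) == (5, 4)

! 48. maze.sense(dir=east) == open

! 49. stack.push(x=east) == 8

! 50. maze.move(dir=east) == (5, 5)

! 51. maze.sense(dir=east) == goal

! 52. maze.move(dir=east) == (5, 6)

Answer: (5, 6)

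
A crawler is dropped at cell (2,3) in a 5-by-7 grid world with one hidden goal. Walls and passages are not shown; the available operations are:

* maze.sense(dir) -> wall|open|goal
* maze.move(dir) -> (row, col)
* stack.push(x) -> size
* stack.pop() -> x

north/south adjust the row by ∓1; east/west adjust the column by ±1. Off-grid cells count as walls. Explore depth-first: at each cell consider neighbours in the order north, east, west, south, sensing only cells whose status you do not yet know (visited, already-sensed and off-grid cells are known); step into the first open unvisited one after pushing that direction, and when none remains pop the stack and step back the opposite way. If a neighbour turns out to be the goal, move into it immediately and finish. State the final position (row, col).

I invoke maze.sense passing north, and get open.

I run stack.push passing north, which returns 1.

I try maze.move passing north, — result: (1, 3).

I call maze.sense passing north, and get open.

Invoking stack.push passing north, giving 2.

Then maze.move passing north, and see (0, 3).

I use maze.sense passing east, and see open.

Then stack.push passing east, and see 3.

Now I run maze.move passing east, and observe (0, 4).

I try maze.sense passing east, → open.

I invoke stack.push passing east, and get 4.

I invoke maze.move passing east, and observe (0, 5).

Then maze.sense passing east, giving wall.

Calling maze.sense passing south, which returns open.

Invoking stack.push passing south, → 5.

I try maze.move passing south, and see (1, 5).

I call maze.sense passing east, : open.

I try stack.push passing east, : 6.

Now I run maze.move passing east, : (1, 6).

Then maze.sense passing south, and see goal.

I try maze.move passing south, → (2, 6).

Answer: (2, 6)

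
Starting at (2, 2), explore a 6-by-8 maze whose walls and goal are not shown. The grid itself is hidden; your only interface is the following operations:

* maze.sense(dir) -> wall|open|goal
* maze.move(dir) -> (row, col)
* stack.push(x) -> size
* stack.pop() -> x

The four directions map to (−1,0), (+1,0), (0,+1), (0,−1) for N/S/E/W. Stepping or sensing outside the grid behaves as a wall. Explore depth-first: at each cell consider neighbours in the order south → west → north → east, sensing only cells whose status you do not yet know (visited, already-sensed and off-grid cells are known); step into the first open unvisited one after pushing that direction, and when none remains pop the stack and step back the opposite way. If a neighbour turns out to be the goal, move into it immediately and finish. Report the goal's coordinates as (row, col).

>>> maze.sense dir=south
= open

>>> stack.push x=south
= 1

>>> maze.move dir=south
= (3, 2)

>>> maze.sense dir=south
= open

>>> stack.push x=south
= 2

>>> maze.move dir=south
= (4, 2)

>>> maze.sense dir=south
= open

>>> stack.push x=south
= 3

>>> maze.move dir=south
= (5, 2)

>>> maze.sense dir=west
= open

>>> stack.push x=west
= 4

>>> maze.move dir=west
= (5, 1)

>>> maze.sense dir=west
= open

>>> stack.push x=west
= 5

>>> maze.move dir=west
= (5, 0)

>>> maze.sense dir=north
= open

>>> stack.push x=north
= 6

>>> maze.move dir=north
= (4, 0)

>>> maze.sense dir=north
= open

>>> stack.push x=north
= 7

>>> maze.move dir=north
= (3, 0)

>>> maze.sense dir=north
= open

>>> stack.push x=north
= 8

>>> maze.move dir=north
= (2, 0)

>>> maze.sense dir=north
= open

>>> stack.push x=north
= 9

>>> maze.move dir=north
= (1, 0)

>>> maze.sense dir=north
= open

>>> stack.push x=north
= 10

>>> maze.move dir=north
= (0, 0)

>>> maze.sense dir=east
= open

>>> stack.push x=east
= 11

>>> maze.move dir=east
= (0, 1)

>>> maze.sense dir=south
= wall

>>> maze.sense dir=east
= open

>>> stack.push x=east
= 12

>>> maze.move dir=east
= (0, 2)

>>> maze.sense dir=south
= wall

>>> maze.sense dir=east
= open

>>> stack.push x=east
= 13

>>> maze.move dir=east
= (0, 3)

>>> maze.sense dir=south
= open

>>> stack.push x=south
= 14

>>> maze.move dir=south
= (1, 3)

>>> maze.sense dir=south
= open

>>> stack.push x=south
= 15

>>> maze.move dir=south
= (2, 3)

>>> maze.sense dir=south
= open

>>> stack.push x=south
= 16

>>> maze.move dir=south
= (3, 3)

>>> maze.sense dir=south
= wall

>>> maze.sense dir=east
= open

>>> stack.push x=east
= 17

>>> maze.move dir=east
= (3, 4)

>>> maze.sense dir=south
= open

>>> stack.push x=south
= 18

>>> maze.move dir=south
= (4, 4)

>>> maze.sense dir=south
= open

>>> stack.push x=south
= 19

>>> maze.move dir=south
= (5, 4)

>>> maze.sense dir=west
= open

>>> stack.push x=west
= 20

>>> maze.move dir=west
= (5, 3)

>>> stack.pop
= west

>>> maze.move dir=east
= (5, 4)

>>> maze.sense dir=east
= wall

>>> stack.pop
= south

>>> maze.move dir=north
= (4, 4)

>>> maze.sense dir=east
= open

>>> stack.push x=east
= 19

>>> maze.move dir=east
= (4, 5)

>>> maze.sense dir=north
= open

>>> stack.push x=north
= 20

>>> maze.move dir=north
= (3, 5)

>>> maze.sense dir=north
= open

>>> stack.push x=north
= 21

>>> maze.move dir=north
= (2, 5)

>>> maze.sense dir=west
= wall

>>> maze.sense dir=north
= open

>>> stack.push x=north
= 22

>>> maze.move dir=north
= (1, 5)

>>> maze.sense dir=west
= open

>>> stack.push x=west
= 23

>>> maze.move dir=west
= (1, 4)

>>> maze.sense dir=north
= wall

>>> stack.pop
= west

>>> maze.move dir=east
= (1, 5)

>>> maze.sense dir=north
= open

>>> stack.push x=north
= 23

>>> maze.move dir=north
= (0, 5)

>>> maze.sense dir=east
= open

>>> stack.push x=east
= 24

>>> maze.move dir=east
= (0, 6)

>>> maze.sense dir=south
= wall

>>> maze.sense dir=east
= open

>>> stack.push x=east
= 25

>>> maze.move dir=east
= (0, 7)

>>> maze.sense dir=south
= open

>>> stack.push x=south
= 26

>>> maze.move dir=south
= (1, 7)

>>> maze.sense dir=south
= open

>>> stack.push x=south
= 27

>>> maze.move dir=south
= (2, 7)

>>> maze.sense dir=south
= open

>>> stack.push x=south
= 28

>>> maze.move dir=south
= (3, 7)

>>> maze.sense dir=south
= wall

>>> maze.sense dir=west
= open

>>> stack.push x=west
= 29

>>> maze.move dir=west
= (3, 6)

>>> maze.sense dir=south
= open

>>> stack.push x=south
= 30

>>> maze.move dir=south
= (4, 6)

>>> maze.sense dir=south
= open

>>> stack.push x=south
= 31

>>> maze.move dir=south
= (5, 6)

>>> maze.sense dir=east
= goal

>>> maze.move dir=east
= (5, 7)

Answer: (5, 7)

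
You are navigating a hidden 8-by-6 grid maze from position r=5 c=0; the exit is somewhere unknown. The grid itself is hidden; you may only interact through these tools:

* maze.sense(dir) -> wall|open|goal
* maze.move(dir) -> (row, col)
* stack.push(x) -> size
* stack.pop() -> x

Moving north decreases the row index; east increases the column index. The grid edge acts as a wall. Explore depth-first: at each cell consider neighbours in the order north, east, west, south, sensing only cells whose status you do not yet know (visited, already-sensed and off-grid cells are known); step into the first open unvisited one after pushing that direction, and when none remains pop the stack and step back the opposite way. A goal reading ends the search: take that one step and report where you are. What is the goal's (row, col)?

Calling sense(dir='north'), : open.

I try push(x='north'), : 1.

I run move(dir='north'), which returns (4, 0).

Invoking sense(dir='north'), giving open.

I run push(x='north'), which returns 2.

Using move(dir='north'), and observe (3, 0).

I invoke sense(dir='north'), — result: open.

Using push(x='north'), — result: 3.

I try move(dir='north'), which returns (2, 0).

I run sense(dir='north'), yielding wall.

I call sense(dir='east'), yielding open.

Calling push(x='east'), and see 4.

I invoke move(dir='east'), : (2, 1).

Now I run sense(dir='north'), which returns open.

I call push(x='north'), giving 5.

I try move(dir='north'), : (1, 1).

Then sense(dir='north'), and observe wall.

I use sense(dir='east'), : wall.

Invoking pop(), — result: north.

Calling move(dir='south'), and get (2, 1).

I invoke sense(dir='east'), which returns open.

Invoking push(x='east'), → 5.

Now I run move(dir='east'), and get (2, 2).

I invoke sense(dir='east'), — result: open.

Now I run push(x='east'), giving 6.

I invoke move(dir='east'), → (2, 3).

Then sense(dir='north'), → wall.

Next I call sense(dir='east'), giving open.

Invoking push(x='east'), and get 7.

I try move(dir='east'), giving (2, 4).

I run sense(dir='north'), which returns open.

I try push(x='north'), and see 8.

Next I call move(dir='north'), giving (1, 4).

I invoke sense(dir='north'), and get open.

I call push(x='north'), → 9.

Calling move(dir='north'), and get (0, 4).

I invoke sense(dir='east'), and get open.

I run push(x='east'), and observe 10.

Using move(dir='east'), giving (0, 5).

Next I call sense(dir='south'), — result: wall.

Using pop(), and get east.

Calling move(dir='west'), yielding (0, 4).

I try sense(dir='west'), — result: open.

I run push(x='west'), and get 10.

Next I call move(dir='west'), and observe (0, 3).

Invoking sense(dir='west'), and see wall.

Invoking pop(), : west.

I run move(dir='east'), and see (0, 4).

Next I call pop(), → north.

I call move(dir='south'), — result: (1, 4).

I call pop, and get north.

Now I run move(dir='south'), yielding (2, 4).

Now I run sense(dir='east'), — result: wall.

Using sense(dir='south'), which returns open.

I call push(x='south'), giving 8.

Now I run move(dir='south'), giving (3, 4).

Next I call sense(dir='east'), which returns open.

Using push(x='east'), — result: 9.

Using move(dir='east'), and get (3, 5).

Now I run sense(dir='south'), → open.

Calling push(x='south'), — result: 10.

Using move(dir='south'), giving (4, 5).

Now I run sense(dir='west'), which returns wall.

Then sense(dir='south'), and get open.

I invoke push(x='south'), → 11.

I call move(dir='south'), — result: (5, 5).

Then sense(dir='west'), and observe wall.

Using sense(dir='south'), which returns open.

I call push(x='south'), which returns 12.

Next I call move(dir='south'), and observe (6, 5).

I invoke sense(dir='west'), → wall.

I run sense(dir='south'), and get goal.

Now I run move(dir='south'), : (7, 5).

Answer: (7, 5)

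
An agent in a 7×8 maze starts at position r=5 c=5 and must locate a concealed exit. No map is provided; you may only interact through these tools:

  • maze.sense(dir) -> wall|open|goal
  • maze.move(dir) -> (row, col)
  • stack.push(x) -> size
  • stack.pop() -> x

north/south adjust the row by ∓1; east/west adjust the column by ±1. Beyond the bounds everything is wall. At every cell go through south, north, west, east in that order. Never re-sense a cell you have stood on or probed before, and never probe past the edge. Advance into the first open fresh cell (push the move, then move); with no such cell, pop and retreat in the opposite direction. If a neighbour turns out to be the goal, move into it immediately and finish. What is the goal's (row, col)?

-- maze.sense(dir: south) ~> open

-- stack.push(x: south) ~> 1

-- maze.move(dir: south) ~> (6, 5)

-- maze.sense(dir: west) ~> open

-- stack.push(x: west) ~> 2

-- maze.move(dir: west) ~> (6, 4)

-- maze.sense(dir: north) ~> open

-- stack.push(x: north) ~> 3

-- maze.move(dir: north) ~> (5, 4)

-- maze.sense(dir: north) ~> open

-- stack.push(x: north) ~> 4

-- maze.move(dir: north) ~> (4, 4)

-- maze.sense(dir: north) ~> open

-- stack.push(x: north) ~> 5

-- maze.move(dir: north) ~> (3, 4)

-- maze.sense(dir: north) ~> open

-- stack.push(x: north) ~> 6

-- maze.move(dir: north) ~> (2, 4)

-- maze.sense(dir: north) ~> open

-- stack.push(x: north) ~> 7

-- maze.move(dir: north) ~> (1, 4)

-- maze.sense(dir: north) ~> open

-- stack.push(x: north) ~> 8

-- maze.move(dir: north) ~> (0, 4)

-- maze.sense(dir: west) ~> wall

-- maze.sense(dir: east) ~> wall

-- stack.pop() ~> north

-- maze.move(dir: south) ~> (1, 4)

-- maze.sense(dir: west) ~> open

-- stack.push(x: west) ~> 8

-- maze.move(dir: west) ~> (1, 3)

-- maze.sense(dir: south) ~> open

-- stack.push(x: south) ~> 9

-- maze.move(dir: south) ~> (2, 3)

-- maze.sense(dir: south) ~> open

-- stack.push(x: south) ~> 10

-- maze.move(dir: south) ~> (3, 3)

-- maze.sense(dir: south) ~> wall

-- maze.sense(dir: west) ~> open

-- stack.push(x: west) ~> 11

-- maze.move(dir: west) ~> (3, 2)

-- maze.sense(dir: south) ~> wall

-- maze.sense(dir: north) ~> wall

-- maze.sense(dir: west) ~> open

-- stack.push(x: west) ~> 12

-- maze.move(dir: west) ~> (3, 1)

-- maze.sense(dir: south) ~> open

-- stack.push(x: south) ~> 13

-- maze.move(dir: south) ~> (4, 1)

-- maze.sense(dir: south) ~> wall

-- maze.sense(dir: west) ~> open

-- stack.push(x: west) ~> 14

-- maze.move(dir: west) ~> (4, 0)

-- maze.sense(dir: south) ~> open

-- stack.push(x: south) ~> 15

-- maze.move(dir: south) ~> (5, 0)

-- maze.sense(dir: south) ~> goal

-- maze.move(dir: south) ~> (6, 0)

Answer: (6, 0)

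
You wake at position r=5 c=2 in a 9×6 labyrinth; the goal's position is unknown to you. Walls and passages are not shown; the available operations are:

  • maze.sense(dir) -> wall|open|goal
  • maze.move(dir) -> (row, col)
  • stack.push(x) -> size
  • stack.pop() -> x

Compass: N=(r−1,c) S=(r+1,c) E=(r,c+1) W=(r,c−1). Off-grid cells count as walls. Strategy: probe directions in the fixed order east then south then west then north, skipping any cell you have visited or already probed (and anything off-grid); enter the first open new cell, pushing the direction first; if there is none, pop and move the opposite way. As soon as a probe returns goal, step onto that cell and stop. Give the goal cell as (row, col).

Do: sense[dir=east]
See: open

Do: push[x=east]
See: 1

Do: move[dir=east]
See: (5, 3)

Do: sense[dir=east]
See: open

Do: push[x=east]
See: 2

Do: move[dir=east]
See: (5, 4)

Do: sense[dir=east]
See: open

Do: push[x=east]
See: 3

Do: move[dir=east]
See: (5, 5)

Do: sense[dir=south]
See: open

Do: push[x=south]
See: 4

Do: move[dir=south]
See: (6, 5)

Do: sense[dir=south]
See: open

Do: push[x=south]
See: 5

Do: move[dir=south]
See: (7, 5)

Do: sense[dir=south]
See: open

Do: push[x=south]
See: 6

Do: move[dir=south]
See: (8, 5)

Do: sense[dir=west]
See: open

Do: push[x=west]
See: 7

Do: move[dir=west]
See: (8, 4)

Do: sense[dir=west]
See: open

Do: push[x=west]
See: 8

Do: move[dir=west]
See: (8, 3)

Do: sense[dir=west]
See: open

Do: push[x=west]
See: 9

Do: move[dir=west]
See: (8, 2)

Do: sense[dir=west]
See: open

Do: push[x=west]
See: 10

Do: move[dir=west]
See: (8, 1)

Do: sense[dir=west]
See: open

Do: push[x=west]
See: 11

Do: move[dir=west]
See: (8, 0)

Do: sense[dir=north]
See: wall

Do: pop[]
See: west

Do: move[dir=east]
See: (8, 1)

Do: sense[dir=north]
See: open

Do: push[x=north]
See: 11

Do: move[dir=north]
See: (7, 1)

Do: sense[dir=east]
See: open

Do: push[x=east]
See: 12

Do: move[dir=east]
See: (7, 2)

Do: sense[dir=east]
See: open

Do: push[x=east]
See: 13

Do: move[dir=east]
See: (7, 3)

Do: sense[dir=east]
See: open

Do: push[x=east]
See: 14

Do: move[dir=east]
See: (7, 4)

Do: sense[dir=north]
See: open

Do: push[x=north]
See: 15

Do: move[dir=north]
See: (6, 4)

Do: sense[dir=west]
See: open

Do: push[x=west]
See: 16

Do: move[dir=west]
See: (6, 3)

Do: sense[dir=west]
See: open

Do: push[x=west]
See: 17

Do: move[dir=west]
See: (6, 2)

Do: sense[dir=west]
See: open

Do: push[x=west]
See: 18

Do: move[dir=west]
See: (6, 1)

Do: sense[dir=west]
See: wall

Do: sense[dir=north]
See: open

Do: push[x=north]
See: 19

Do: move[dir=north]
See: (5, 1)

Do: sense[dir=west]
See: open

Do: push[x=west]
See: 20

Do: move[dir=west]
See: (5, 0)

Do: sense[dir=north]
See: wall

Do: pop[]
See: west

Do: move[dir=east]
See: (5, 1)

Do: sense[dir=north]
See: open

Do: push[x=north]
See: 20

Do: move[dir=north]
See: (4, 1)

Do: sense[dir=east]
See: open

Do: push[x=east]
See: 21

Do: move[dir=east]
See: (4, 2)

Do: sense[dir=east]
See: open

Do: push[x=east]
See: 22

Do: move[dir=east]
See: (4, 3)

Do: sense[dir=east]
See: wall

Do: sense[dir=north]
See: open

Do: push[x=north]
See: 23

Do: move[dir=north]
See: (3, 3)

Do: sense[dir=east]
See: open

Do: push[x=east]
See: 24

Do: move[dir=east]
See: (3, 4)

Do: sense[dir=east]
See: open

Do: push[x=east]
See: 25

Do: move[dir=east]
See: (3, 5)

Do: sense[dir=south]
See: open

Do: push[x=south]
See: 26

Do: move[dir=south]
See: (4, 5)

Do: pop[]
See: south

Do: move[dir=north]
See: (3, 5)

Do: sense[dir=north]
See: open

Do: push[x=north]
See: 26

Do: move[dir=north]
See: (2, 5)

Do: sense[dir=west]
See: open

Do: push[x=west]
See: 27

Do: move[dir=west]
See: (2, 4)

Do: sense[dir=west]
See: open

Do: push[x=west]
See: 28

Do: move[dir=west]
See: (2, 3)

Do: sense[dir=west]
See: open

Do: push[x=west]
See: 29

Do: move[dir=west]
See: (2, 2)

Do: sense[dir=south]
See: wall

Do: sense[dir=west]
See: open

Do: push[x=west]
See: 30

Do: move[dir=west]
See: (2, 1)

Do: sense[dir=south]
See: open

Do: push[x=south]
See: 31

Do: move[dir=south]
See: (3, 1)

Do: sense[dir=west]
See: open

Do: push[x=west]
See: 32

Do: move[dir=west]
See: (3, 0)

Do: sense[dir=north]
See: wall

Do: pop[]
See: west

Do: move[dir=east]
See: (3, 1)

Do: pop[]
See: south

Do: move[dir=north]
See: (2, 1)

Do: sense[dir=north]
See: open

Do: push[x=north]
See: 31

Do: move[dir=north]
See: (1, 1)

Do: sense[dir=east]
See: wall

Do: sense[dir=west]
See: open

Do: push[x=west]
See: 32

Do: move[dir=west]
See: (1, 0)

Do: sense[dir=north]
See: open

Do: push[x=north]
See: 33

Do: move[dir=north]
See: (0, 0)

Do: sense[dir=east]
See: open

Do: push[x=east]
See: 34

Do: move[dir=east]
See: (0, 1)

Do: sense[dir=east]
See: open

Do: push[x=east]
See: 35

Do: move[dir=east]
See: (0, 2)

Do: sense[dir=east]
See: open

Do: push[x=east]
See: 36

Do: move[dir=east]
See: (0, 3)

Do: sense[dir=east]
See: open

Do: push[x=east]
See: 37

Do: move[dir=east]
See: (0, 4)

Do: sense[dir=east]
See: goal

Do: move[dir=east]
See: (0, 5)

Answer: (0, 5)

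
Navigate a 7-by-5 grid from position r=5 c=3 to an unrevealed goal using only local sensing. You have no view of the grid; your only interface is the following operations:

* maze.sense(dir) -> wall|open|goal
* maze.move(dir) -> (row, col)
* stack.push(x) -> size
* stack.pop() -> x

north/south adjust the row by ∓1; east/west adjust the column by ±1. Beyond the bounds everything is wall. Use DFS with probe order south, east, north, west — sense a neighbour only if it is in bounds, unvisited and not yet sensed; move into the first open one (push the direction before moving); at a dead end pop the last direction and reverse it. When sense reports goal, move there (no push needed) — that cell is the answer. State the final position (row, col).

~$ sense dir: south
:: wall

~$ sense dir: east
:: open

~$ push x: east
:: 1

~$ move dir: east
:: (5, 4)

~$ sense dir: south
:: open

~$ push x: south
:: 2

~$ move dir: south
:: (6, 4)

~$ pop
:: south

~$ move dir: north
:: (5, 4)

~$ sense dir: north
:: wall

~$ pop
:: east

~$ move dir: west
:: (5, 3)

~$ sense dir: north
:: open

~$ push x: north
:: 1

~$ move dir: north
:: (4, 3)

~$ sense dir: north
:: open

~$ push x: north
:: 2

~$ move dir: north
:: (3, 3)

~$ sense dir: east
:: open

~$ push x: east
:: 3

~$ move dir: east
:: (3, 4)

~$ sense dir: north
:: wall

~$ pop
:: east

~$ move dir: west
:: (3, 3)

~$ sense dir: north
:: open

~$ push x: north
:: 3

~$ move dir: north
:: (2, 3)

~$ sense dir: north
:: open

~$ push x: north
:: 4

~$ move dir: north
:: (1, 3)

~$ sense dir: east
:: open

~$ push x: east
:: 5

~$ move dir: east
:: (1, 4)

~$ sense dir: north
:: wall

~$ pop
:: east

~$ move dir: west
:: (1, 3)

~$ sense dir: north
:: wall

~$ sense dir: west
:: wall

~$ pop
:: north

~$ move dir: south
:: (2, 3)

~$ sense dir: west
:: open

~$ push x: west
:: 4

~$ move dir: west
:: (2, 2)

~$ sense dir: south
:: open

~$ push x: south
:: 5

~$ move dir: south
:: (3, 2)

~$ sense dir: south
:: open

~$ push x: south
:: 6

~$ move dir: south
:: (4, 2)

~$ sense dir: south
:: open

~$ push x: south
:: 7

~$ move dir: south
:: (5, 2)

~$ sense dir: south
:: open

~$ push x: south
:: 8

~$ move dir: south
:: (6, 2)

~$ sense dir: west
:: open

~$ push x: west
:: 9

~$ move dir: west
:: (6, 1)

~$ sense dir: north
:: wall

~$ sense dir: west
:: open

~$ push x: west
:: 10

~$ move dir: west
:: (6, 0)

~$ sense dir: north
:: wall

~$ pop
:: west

~$ move dir: east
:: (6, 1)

~$ pop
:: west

~$ move dir: east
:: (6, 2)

~$ pop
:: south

~$ move dir: north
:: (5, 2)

~$ pop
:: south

~$ move dir: north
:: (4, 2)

~$ sense dir: west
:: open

~$ push x: west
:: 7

~$ move dir: west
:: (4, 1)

~$ sense dir: north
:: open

~$ push x: north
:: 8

~$ move dir: north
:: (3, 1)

~$ sense dir: north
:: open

~$ push x: north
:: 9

~$ move dir: north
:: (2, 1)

~$ sense dir: north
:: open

~$ push x: north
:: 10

~$ move dir: north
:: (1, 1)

~$ sense dir: north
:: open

~$ push x: north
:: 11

~$ move dir: north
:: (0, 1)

~$ sense dir: east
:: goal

~$ move dir: east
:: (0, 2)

Answer: (0, 2)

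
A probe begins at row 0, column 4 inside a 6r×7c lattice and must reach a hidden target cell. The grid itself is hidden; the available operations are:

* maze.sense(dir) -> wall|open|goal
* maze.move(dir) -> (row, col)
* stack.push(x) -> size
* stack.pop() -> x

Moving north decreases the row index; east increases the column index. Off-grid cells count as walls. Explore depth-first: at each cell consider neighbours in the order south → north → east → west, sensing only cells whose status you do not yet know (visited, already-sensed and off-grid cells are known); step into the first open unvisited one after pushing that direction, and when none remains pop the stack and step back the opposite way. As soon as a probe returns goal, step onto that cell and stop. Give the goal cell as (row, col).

> maze.sense dir→south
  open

> stack.push x→south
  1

> maze.move dir→south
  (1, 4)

> maze.sense dir→south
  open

> stack.push x→south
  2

> maze.move dir→south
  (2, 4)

> maze.sense dir→south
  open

> stack.push x→south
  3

> maze.move dir→south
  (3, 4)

> maze.sense dir→south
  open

> stack.push x→south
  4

> maze.move dir→south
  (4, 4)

> maze.sense dir→south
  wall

> maze.sense dir→east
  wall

> maze.sense dir→west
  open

> stack.push x→west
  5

> maze.move dir→west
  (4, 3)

> maze.sense dir→south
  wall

> maze.sense dir→north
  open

> stack.push x→north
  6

> maze.move dir→north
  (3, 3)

> maze.sense dir→north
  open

> stack.push x→north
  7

> maze.move dir→north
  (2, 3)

> maze.sense dir→north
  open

> stack.push x→north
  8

> maze.move dir→north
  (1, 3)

> maze.sense dir→north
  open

> stack.push x→north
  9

> maze.move dir→north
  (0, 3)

> maze.sense dir→west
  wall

> stack.pop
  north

> maze.move dir→south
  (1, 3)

> maze.sense dir→west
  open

> stack.push x→west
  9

> maze.move dir→west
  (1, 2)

> maze.sense dir→south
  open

> stack.push x→south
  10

> maze.move dir→south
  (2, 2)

> maze.sense dir→south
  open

> stack.push x→south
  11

> maze.move dir→south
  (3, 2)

> maze.sense dir→south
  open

> stack.push x→south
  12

> maze.move dir→south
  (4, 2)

> maze.sense dir→south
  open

> stack.push x→south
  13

> maze.move dir→south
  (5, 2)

> maze.sense dir→west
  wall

> stack.pop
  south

> maze.move dir→north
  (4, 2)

> maze.sense dir→west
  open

> stack.push x→west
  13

> maze.move dir→west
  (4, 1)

> maze.sense dir→north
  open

> stack.push x→north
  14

> maze.move dir→north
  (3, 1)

> maze.sense dir→north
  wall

> maze.sense dir→west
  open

> stack.push x→west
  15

> maze.move dir→west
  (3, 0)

> maze.sense dir→south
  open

> stack.push x→south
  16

> maze.move dir→south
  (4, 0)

> maze.sense dir→south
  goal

> maze.move dir→south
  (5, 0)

Answer: (5, 0)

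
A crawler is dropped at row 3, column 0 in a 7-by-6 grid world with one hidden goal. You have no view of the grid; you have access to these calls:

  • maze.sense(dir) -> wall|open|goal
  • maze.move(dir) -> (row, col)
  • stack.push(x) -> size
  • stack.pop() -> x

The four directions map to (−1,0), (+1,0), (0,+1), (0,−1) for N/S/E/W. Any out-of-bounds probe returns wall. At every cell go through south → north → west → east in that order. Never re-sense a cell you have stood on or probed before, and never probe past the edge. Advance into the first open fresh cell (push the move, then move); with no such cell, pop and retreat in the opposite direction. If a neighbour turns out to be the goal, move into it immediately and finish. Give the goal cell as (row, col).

Action: sense[dir: south]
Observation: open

Action: push[x: south]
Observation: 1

Action: move[dir: south]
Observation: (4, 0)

Action: sense[dir: south]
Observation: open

Action: push[x: south]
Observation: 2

Action: move[dir: south]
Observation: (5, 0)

Action: sense[dir: south]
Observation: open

Action: push[x: south]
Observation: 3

Action: move[dir: south]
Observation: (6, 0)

Action: sense[dir: east]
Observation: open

Action: push[x: east]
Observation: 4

Action: move[dir: east]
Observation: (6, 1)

Action: sense[dir: north]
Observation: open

Action: push[x: north]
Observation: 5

Action: move[dir: north]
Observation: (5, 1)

Action: sense[dir: north]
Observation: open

Action: push[x: north]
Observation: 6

Action: move[dir: north]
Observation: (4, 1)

Action: sense[dir: north]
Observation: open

Action: push[x: north]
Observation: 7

Action: move[dir: north]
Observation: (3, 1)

Action: sense[dir: north]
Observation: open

Action: push[x: north]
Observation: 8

Action: move[dir: north]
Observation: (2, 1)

Action: sense[dir: north]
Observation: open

Action: push[x: north]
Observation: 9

Action: move[dir: north]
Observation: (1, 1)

Action: sense[dir: north]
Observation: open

Action: push[x: north]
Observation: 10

Action: move[dir: north]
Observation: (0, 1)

Action: sense[dir: west]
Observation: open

Action: push[x: west]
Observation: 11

Action: move[dir: west]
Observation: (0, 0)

Action: sense[dir: south]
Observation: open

Action: push[x: south]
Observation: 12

Action: move[dir: south]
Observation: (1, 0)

Action: sense[dir: south]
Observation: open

Action: push[x: south]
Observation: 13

Action: move[dir: south]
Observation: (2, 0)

Action: pop[]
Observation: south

Action: move[dir: north]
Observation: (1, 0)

Action: pop[]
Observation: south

Action: move[dir: north]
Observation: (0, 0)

Action: pop[]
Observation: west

Action: move[dir: east]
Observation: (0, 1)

Action: sense[dir: east]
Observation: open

Action: push[x: east]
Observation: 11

Action: move[dir: east]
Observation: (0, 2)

Action: sense[dir: south]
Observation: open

Action: push[x: south]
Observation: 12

Action: move[dir: south]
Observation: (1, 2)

Action: sense[dir: south]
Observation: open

Action: push[x: south]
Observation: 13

Action: move[dir: south]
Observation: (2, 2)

Action: sense[dir: south]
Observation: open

Action: push[x: south]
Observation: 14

Action: move[dir: south]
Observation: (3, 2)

Action: sense[dir: south]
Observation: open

Action: push[x: south]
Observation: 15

Action: move[dir: south]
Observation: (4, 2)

Action: sense[dir: south]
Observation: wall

Action: sense[dir: east]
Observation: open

Action: push[x: east]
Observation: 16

Action: move[dir: east]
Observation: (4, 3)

Action: sense[dir: south]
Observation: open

Action: push[x: south]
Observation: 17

Action: move[dir: south]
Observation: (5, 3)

Action: sense[dir: south]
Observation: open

Action: push[x: south]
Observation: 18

Action: move[dir: south]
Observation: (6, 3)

Action: sense[dir: west]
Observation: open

Action: push[x: west]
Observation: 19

Action: move[dir: west]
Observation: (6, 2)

Action: pop[]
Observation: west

Action: move[dir: east]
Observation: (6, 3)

Action: sense[dir: east]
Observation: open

Action: push[x: east]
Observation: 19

Action: move[dir: east]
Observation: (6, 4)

Action: sense[dir: north]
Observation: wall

Action: sense[dir: east]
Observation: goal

Action: move[dir: east]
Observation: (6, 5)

Answer: (6, 5)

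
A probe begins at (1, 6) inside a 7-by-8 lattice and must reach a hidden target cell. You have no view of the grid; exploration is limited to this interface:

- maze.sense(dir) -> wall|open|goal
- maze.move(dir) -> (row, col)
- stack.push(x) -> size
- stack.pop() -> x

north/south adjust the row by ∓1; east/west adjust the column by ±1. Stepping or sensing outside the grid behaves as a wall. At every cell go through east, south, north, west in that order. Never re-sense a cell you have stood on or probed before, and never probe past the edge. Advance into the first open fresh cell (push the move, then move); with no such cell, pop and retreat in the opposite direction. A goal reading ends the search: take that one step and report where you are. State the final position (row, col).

$ maze.sense dir=east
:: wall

$ maze.sense dir=south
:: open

$ stack.push x=south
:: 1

$ maze.move dir=south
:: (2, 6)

$ maze.sense dir=east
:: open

$ stack.push x=east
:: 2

$ maze.move dir=east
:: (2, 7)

$ maze.sense dir=south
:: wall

$ stack.pop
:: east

$ maze.move dir=west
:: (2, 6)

$ maze.sense dir=south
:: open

$ stack.push x=south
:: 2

$ maze.move dir=south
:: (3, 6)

$ maze.sense dir=south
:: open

$ stack.push x=south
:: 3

$ maze.move dir=south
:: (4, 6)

$ maze.sense dir=east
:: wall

$ maze.sense dir=south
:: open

$ stack.push x=south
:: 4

$ maze.move dir=south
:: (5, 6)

$ maze.sense dir=east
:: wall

$ maze.sense dir=south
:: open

$ stack.push x=south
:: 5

$ maze.move dir=south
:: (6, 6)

$ maze.sense dir=east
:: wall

$ maze.sense dir=west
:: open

$ stack.push x=west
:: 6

$ maze.move dir=west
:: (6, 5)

$ maze.sense dir=north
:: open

$ stack.push x=north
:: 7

$ maze.move dir=north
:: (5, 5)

$ maze.sense dir=north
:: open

$ stack.push x=north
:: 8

$ maze.move dir=north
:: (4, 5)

$ maze.sense dir=north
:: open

$ stack.push x=north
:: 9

$ maze.move dir=north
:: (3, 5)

$ maze.sense dir=north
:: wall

$ maze.sense dir=west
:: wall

$ stack.pop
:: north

$ maze.move dir=south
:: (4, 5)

$ maze.sense dir=west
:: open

$ stack.push x=west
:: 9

$ maze.move dir=west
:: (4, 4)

$ maze.sense dir=south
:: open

$ stack.push x=south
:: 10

$ maze.move dir=south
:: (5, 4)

$ maze.sense dir=south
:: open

$ stack.push x=south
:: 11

$ maze.move dir=south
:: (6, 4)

$ maze.sense dir=west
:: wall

$ stack.pop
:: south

$ maze.move dir=north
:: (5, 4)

$ maze.sense dir=west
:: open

$ stack.push x=west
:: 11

$ maze.move dir=west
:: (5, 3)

$ maze.sense dir=north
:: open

$ stack.push x=north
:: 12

$ maze.move dir=north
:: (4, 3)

$ maze.sense dir=north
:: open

$ stack.push x=north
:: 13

$ maze.move dir=north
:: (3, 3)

$ maze.sense dir=north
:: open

$ stack.push x=north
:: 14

$ maze.move dir=north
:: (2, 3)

$ maze.sense dir=east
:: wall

$ maze.sense dir=north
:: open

$ stack.push x=north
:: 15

$ maze.move dir=north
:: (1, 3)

$ maze.sense dir=east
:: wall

$ maze.sense dir=north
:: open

$ stack.push x=north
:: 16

$ maze.move dir=north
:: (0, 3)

$ maze.sense dir=east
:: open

$ stack.push x=east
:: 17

$ maze.move dir=east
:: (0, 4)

$ maze.sense dir=east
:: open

$ stack.push x=east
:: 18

$ maze.move dir=east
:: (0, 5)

$ maze.sense dir=east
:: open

$ stack.push x=east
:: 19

$ maze.move dir=east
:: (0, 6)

$ maze.sense dir=east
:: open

$ stack.push x=east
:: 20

$ maze.move dir=east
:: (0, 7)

$ stack.pop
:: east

$ maze.move dir=west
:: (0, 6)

$ stack.pop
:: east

$ maze.move dir=west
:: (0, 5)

$ maze.sense dir=south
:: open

$ stack.push x=south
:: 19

$ maze.move dir=south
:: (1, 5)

$ stack.pop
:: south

$ maze.move dir=north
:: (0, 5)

$ stack.pop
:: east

$ maze.move dir=west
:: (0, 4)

$ stack.pop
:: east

$ maze.move dir=west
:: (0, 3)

$ maze.sense dir=west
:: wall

$ stack.pop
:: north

$ maze.move dir=south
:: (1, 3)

$ maze.sense dir=west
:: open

$ stack.push x=west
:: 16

$ maze.move dir=west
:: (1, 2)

$ maze.sense dir=south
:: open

$ stack.push x=south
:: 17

$ maze.move dir=south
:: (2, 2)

$ maze.sense dir=south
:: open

$ stack.push x=south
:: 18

$ maze.move dir=south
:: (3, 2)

$ maze.sense dir=south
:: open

$ stack.push x=south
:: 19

$ maze.move dir=south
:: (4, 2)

$ maze.sense dir=south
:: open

$ stack.push x=south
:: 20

$ maze.move dir=south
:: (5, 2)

$ maze.sense dir=south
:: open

$ stack.push x=south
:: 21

$ maze.move dir=south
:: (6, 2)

$ maze.sense dir=west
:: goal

$ maze.move dir=west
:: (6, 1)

Answer: (6, 1)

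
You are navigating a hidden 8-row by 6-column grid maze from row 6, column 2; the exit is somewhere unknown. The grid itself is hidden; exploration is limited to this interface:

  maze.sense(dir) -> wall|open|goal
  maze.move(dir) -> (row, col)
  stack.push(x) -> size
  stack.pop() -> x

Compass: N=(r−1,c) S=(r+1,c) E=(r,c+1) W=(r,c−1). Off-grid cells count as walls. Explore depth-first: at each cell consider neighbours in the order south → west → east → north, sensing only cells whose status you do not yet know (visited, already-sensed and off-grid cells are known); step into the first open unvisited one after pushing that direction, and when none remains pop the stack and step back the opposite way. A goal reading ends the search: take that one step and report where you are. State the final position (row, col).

% maze.sense(dir=south) => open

% stack.push(x=south) => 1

% maze.move(dir=south) => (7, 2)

% maze.sense(dir=west) => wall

% maze.sense(dir=east) => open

% stack.push(x=east) => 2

% maze.move(dir=east) => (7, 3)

% maze.sense(dir=east) => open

% stack.push(x=east) => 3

% maze.move(dir=east) => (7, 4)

% maze.sense(dir=east) => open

% stack.push(x=east) => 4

% maze.move(dir=east) => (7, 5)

% maze.sense(dir=north) => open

% stack.push(x=north) => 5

% maze.move(dir=north) => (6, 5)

% maze.sense(dir=west) => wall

% maze.sense(dir=north) => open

% stack.push(x=north) => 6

% maze.move(dir=north) => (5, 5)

% maze.sense(dir=west) => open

% stack.push(x=west) => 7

% maze.move(dir=west) => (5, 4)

% maze.sense(dir=west) => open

% stack.push(x=west) => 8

% maze.move(dir=west) => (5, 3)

% maze.sense(dir=south) => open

% stack.push(x=south) => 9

% maze.move(dir=south) => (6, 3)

% stack.pop() => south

% maze.move(dir=north) => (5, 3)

% maze.sense(dir=west) => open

% stack.push(x=west) => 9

% maze.move(dir=west) => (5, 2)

% maze.sense(dir=west) => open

% stack.push(x=west) => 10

% maze.move(dir=west) => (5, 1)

% maze.sense(dir=south) => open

% stack.push(x=south) => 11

% maze.move(dir=south) => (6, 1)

% maze.sense(dir=west) => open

% stack.push(x=west) => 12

% maze.move(dir=west) => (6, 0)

% maze.sense(dir=south) => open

% stack.push(x=south) => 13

% maze.move(dir=south) => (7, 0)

% stack.pop() => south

% maze.move(dir=north) => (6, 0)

% maze.sense(dir=north) => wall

% stack.pop() => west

% maze.move(dir=east) => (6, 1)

% stack.pop() => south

% maze.move(dir=north) => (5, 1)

% maze.sense(dir=north) => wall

% stack.pop() => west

% maze.move(dir=east) => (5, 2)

% maze.sense(dir=north) => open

% stack.push(x=north) => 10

% maze.move(dir=north) => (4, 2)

% maze.sense(dir=east) => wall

% maze.sense(dir=north) => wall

% stack.pop() => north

% maze.move(dir=south) => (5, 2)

% stack.pop() => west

% maze.move(dir=east) => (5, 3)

% stack.pop() => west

% maze.move(dir=east) => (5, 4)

% maze.sense(dir=north) => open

% stack.push(x=north) => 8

% maze.move(dir=north) => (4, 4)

% maze.sense(dir=east) => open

% stack.push(x=east) => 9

% maze.move(dir=east) => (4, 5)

% maze.sense(dir=north) => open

% stack.push(x=north) => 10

% maze.move(dir=north) => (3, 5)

% maze.sense(dir=west) => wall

% maze.sense(dir=north) => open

% stack.push(x=north) => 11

% maze.move(dir=north) => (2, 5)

% maze.sense(dir=west) => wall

% maze.sense(dir=north) => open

% stack.push(x=north) => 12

% maze.move(dir=north) => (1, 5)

% maze.sense(dir=west) => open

% stack.push(x=west) => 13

% maze.move(dir=west) => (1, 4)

% maze.sense(dir=west) => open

% stack.push(x=west) => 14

% maze.move(dir=west) => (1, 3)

% maze.sense(dir=south) => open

% stack.push(x=south) => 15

% maze.move(dir=south) => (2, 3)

% maze.sense(dir=south) => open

% stack.push(x=south) => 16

% maze.move(dir=south) => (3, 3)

% stack.pop() => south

% maze.move(dir=north) => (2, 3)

% maze.sense(dir=west) => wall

% stack.pop() => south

% maze.move(dir=north) => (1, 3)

% maze.sense(dir=west) => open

% stack.push(x=west) => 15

% maze.move(dir=west) => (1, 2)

% maze.sense(dir=west) => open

% stack.push(x=west) => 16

% maze.move(dir=west) => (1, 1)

% maze.sense(dir=south) => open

% stack.push(x=south) => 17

% maze.move(dir=south) => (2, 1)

% maze.sense(dir=south) => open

% stack.push(x=south) => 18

% maze.move(dir=south) => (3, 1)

% maze.sense(dir=west) => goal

% maze.move(dir=west) => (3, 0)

Answer: (3, 0)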